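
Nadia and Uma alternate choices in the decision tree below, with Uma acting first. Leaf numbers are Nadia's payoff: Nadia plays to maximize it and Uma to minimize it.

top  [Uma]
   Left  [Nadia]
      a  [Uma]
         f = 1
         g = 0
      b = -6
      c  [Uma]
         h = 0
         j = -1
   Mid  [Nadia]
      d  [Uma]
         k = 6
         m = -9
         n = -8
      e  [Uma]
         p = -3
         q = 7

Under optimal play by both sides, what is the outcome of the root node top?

a (Uma): min(1, 0) = 0
c (Uma): min(0, -1) = -1
Left (Nadia): max(0, -6, -1) = 0
d (Uma): min(6, -9, -8) = -9
e (Uma): min(-3, 7) = -3
Mid (Nadia): max(-9, -3) = -3
top (Uma): min(0, -3) = -3

-3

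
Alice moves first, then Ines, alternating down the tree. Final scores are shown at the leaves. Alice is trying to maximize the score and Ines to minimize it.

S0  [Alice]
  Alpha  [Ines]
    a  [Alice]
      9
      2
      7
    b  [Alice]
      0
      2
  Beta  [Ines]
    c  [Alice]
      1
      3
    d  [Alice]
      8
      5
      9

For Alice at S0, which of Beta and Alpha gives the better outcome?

Beta

c (Alice): max(1, 3) = 3
d (Alice): max(8, 5, 9) = 9
Beta (Ines): min(3, 9) = 3
a (Alice): max(9, 2, 7) = 9
b (Alice): max(0, 2) = 2
Alpha (Ines): min(9, 2) = 2
Alice prefers the higher value; Beta=3, Alpha=2. Beta is better since 3 > 2.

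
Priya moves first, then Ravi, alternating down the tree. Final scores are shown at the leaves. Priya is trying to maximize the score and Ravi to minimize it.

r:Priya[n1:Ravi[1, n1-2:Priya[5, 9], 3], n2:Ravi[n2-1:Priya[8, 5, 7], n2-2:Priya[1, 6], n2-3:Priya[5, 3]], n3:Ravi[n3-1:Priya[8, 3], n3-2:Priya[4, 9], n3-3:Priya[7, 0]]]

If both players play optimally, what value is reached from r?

n1-2 (Priya): max(5, 9) = 9
n1 (Ravi): min(1, 9, 3) = 1
n2-1 (Priya): max(8, 5, 7) = 8
n2-2 (Priya): max(1, 6) = 6
n2-3 (Priya): max(5, 3) = 5
n2 (Ravi): min(8, 6, 5) = 5
n3-1 (Priya): max(8, 3) = 8
n3-2 (Priya): max(4, 9) = 9
n3-3 (Priya): max(7, 0) = 7
n3 (Ravi): min(8, 9, 7) = 7
r (Priya): max(1, 5, 7) = 7

7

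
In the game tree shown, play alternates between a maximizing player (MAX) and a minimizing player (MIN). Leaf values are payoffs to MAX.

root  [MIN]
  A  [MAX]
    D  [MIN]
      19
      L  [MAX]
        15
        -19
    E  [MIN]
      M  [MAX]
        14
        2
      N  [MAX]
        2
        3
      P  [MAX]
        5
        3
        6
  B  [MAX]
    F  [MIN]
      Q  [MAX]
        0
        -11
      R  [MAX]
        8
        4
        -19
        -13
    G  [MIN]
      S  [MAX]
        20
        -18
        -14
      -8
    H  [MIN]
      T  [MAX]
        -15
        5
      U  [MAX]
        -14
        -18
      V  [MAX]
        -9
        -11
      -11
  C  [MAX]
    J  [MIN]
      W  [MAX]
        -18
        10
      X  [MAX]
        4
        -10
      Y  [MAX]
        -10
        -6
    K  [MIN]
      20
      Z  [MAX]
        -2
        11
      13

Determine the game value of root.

0

L (MAX): max(15, -19) = 15
D (MIN): min(19, 15) = 15
M (MAX): max(14, 2) = 14
N (MAX): max(2, 3) = 3
P (MAX): max(5, 3, 6) = 6
E (MIN): min(14, 3, 6) = 3
A (MAX): max(15, 3) = 15
Q (MAX): max(0, -11) = 0
R (MAX): max(8, 4, -19, -13) = 8
F (MIN): min(0, 8) = 0
S (MAX): max(20, -18, -14) = 20
G (MIN): min(20, -8) = -8
T (MAX): max(-15, 5) = 5
U (MAX): max(-14, -18) = -14
V (MAX): max(-9, -11) = -9
H (MIN): min(5, -14, -9, -11) = -14
B (MAX): max(0, -8, -14) = 0
W (MAX): max(-18, 10) = 10
X (MAX): max(4, -10) = 4
Y (MAX): max(-10, -6) = -6
J (MIN): min(10, 4, -6) = -6
Z (MAX): max(-2, 11) = 11
K (MIN): min(20, 11, 13) = 11
C (MAX): max(-6, 11) = 11
root (MIN): min(15, 0, 11) = 0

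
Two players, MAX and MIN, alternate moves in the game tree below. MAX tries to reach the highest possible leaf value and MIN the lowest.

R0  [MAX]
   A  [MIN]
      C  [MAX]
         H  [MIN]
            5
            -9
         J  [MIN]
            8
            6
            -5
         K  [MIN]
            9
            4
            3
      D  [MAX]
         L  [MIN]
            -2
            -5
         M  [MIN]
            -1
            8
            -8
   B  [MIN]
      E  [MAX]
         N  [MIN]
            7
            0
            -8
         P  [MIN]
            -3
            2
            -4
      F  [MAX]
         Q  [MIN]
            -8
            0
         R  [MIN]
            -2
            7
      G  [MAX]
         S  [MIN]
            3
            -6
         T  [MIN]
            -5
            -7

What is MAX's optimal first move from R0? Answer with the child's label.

A

H (MIN): min(5, -9) = -9
J (MIN): min(8, 6, -5) = -5
K (MIN): min(9, 4, 3) = 3
C (MAX): max(-9, -5, 3) = 3
L (MIN): min(-2, -5) = -5
M (MIN): min(-1, 8, -8) = -8
D (MAX): max(-5, -8) = -5
A (MIN): min(3, -5) = -5
N (MIN): min(7, 0, -8) = -8
P (MIN): min(-3, 2, -4) = -4
E (MAX): max(-8, -4) = -4
Q (MIN): min(-8, 0) = -8
R (MIN): min(-2, 7) = -2
F (MAX): max(-8, -2) = -2
S (MIN): min(3, -6) = -6
T (MIN): min(-5, -7) = -7
G (MAX): max(-6, -7) = -6
B (MIN): min(-4, -2, -6) = -6
R0 (MAX): max(-5, -6) = -5
MAX at R0 wants the highest of {A=-5, B=-6}, so chooses A.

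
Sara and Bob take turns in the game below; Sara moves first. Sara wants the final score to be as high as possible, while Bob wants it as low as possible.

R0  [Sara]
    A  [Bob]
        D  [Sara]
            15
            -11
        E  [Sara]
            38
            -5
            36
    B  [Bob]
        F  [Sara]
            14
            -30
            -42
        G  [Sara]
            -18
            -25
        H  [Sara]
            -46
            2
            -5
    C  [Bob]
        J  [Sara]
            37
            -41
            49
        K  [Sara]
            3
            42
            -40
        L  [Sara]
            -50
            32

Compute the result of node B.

F (Sara): max(14, -30, -42) = 14
G (Sara): max(-18, -25) = -18
H (Sara): max(-46, 2, -5) = 2
B (Bob): min(14, -18, 2) = -18

-18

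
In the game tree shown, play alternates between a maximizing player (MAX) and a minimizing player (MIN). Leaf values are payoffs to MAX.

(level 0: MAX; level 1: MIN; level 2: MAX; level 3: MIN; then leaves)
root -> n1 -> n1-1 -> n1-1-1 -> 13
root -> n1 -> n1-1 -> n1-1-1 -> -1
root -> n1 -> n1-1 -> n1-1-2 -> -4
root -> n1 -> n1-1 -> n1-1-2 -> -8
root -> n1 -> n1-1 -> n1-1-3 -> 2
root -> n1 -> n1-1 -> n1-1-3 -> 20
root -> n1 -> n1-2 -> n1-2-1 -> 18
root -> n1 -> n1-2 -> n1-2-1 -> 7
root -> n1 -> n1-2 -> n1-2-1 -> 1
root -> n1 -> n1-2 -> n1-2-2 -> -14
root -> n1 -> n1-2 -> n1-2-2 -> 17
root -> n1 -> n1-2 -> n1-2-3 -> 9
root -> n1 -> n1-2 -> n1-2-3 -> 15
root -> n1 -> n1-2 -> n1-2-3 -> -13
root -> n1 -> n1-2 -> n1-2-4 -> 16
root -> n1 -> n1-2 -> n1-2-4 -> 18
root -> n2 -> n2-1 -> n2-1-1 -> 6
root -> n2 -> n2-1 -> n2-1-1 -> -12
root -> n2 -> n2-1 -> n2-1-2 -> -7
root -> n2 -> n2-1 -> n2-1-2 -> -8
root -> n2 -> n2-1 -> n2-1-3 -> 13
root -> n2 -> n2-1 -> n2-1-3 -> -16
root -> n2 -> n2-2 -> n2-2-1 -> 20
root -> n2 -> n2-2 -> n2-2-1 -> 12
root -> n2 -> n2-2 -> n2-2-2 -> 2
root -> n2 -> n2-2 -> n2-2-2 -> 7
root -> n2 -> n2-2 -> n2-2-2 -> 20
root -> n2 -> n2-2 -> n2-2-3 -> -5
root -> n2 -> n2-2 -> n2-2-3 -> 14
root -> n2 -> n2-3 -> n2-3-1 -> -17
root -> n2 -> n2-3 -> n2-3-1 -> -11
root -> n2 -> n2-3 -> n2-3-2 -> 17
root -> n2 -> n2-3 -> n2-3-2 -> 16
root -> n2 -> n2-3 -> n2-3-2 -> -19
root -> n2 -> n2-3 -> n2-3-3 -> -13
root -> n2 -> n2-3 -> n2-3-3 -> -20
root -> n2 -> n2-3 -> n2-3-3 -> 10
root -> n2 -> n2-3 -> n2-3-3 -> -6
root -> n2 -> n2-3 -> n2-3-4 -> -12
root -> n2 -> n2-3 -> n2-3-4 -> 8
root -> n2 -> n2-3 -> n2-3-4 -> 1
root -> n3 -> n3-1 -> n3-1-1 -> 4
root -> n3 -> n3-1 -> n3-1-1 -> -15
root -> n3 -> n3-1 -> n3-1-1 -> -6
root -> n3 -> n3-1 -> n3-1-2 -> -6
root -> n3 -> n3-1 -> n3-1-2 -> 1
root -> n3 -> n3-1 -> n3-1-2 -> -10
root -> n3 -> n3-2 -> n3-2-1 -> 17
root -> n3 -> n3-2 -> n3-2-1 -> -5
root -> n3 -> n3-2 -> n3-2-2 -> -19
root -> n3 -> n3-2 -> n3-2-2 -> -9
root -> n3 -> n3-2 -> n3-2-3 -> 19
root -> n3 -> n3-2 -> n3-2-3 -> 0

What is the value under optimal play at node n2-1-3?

-16

n2-1-3 (MIN): min(13, -16) = -16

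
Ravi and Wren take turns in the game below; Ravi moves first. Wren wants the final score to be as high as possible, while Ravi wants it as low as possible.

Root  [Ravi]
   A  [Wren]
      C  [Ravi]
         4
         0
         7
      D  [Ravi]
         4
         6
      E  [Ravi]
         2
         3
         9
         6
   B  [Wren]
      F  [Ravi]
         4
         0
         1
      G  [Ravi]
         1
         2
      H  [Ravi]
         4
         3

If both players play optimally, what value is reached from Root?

C (Ravi): min(4, 0, 7) = 0
D (Ravi): min(4, 6) = 4
E (Ravi): min(2, 3, 9, 6) = 2
A (Wren): max(0, 4, 2) = 4
F (Ravi): min(4, 0, 1) = 0
G (Ravi): min(1, 2) = 1
H (Ravi): min(4, 3) = 3
B (Wren): max(0, 1, 3) = 3
Root (Ravi): min(4, 3) = 3

3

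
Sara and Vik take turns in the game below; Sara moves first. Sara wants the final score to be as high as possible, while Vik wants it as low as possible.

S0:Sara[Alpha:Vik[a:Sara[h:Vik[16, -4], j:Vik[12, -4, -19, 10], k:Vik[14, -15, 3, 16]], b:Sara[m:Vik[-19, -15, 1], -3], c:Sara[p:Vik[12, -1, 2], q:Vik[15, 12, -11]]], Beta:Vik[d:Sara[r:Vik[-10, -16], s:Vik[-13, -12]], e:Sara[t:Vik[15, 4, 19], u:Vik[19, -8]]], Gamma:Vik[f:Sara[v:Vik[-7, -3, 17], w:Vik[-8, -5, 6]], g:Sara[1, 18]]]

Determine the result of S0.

h (Vik): min(16, -4) = -4
j (Vik): min(12, -4, -19, 10) = -19
k (Vik): min(14, -15, 3, 16) = -15
a (Sara): max(-4, -19, -15) = -4
m (Vik): min(-19, -15, 1) = -19
b (Sara): max(-19, -3) = -3
p (Vik): min(12, -1, 2) = -1
q (Vik): min(15, 12, -11) = -11
c (Sara): max(-1, -11) = -1
Alpha (Vik): min(-4, -3, -1) = -4
r (Vik): min(-10, -16) = -16
s (Vik): min(-13, -12) = -13
d (Sara): max(-16, -13) = -13
t (Vik): min(15, 4, 19) = 4
u (Vik): min(19, -8) = -8
e (Sara): max(4, -8) = 4
Beta (Vik): min(-13, 4) = -13
v (Vik): min(-7, -3, 17) = -7
w (Vik): min(-8, -5, 6) = -8
f (Sara): max(-7, -8) = -7
g (Sara): max(1, 18) = 18
Gamma (Vik): min(-7, 18) = -7
S0 (Sara): max(-4, -13, -7) = -4

-4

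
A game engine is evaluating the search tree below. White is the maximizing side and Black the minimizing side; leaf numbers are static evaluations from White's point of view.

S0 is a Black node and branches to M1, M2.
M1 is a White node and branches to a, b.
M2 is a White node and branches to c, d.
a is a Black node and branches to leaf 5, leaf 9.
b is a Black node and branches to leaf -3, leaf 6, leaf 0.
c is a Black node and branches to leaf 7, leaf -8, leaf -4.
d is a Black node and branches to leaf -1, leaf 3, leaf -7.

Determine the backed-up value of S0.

a (Black): min(5, 9) = 5
b (Black): min(-3, 6, 0) = -3
M1 (White): max(5, -3) = 5
c (Black): min(7, -8, -4) = -8
d (Black): min(-1, 3, -7) = -7
M2 (White): max(-8, -7) = -7
S0 (Black): min(5, -7) = -7

-7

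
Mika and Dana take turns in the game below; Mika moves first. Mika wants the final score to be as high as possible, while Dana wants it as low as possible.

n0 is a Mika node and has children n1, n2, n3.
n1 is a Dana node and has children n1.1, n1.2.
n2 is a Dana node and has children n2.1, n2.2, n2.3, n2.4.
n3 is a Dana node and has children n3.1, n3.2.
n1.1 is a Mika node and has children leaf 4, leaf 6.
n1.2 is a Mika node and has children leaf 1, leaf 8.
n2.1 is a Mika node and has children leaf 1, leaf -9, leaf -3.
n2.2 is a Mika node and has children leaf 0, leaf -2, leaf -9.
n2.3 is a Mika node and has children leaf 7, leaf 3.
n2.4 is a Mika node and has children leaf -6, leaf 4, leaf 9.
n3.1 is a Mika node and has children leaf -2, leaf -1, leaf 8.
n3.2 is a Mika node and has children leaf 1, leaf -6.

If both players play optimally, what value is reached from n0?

6

n1.1 (Mika): max(4, 6) = 6
n1.2 (Mika): max(1, 8) = 8
n1 (Dana): min(6, 8) = 6
n2.1 (Mika): max(1, -9, -3) = 1
n2.2 (Mika): max(0, -2, -9) = 0
n2.3 (Mika): max(7, 3) = 7
n2.4 (Mika): max(-6, 4, 9) = 9
n2 (Dana): min(1, 0, 7, 9) = 0
n3.1 (Mika): max(-2, -1, 8) = 8
n3.2 (Mika): max(1, -6) = 1
n3 (Dana): min(8, 1) = 1
n0 (Mika): max(6, 0, 1) = 6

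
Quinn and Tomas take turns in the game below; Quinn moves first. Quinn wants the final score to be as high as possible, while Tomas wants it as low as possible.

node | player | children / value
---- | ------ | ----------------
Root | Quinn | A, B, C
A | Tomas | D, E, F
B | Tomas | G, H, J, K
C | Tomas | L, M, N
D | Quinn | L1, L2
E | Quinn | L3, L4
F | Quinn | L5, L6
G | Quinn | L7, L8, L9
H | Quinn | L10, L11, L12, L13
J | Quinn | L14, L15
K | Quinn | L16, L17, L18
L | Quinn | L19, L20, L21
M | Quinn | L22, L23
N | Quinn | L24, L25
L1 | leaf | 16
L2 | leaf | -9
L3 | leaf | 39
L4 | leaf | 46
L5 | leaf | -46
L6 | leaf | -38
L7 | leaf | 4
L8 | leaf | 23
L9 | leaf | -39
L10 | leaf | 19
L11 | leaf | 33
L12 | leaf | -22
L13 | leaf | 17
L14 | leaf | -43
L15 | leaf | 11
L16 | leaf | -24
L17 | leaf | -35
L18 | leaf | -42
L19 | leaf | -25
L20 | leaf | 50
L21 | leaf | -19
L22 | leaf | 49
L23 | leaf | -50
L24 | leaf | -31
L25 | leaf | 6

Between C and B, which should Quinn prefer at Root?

L (Quinn): max(-25, 50, -19) = 50
M (Quinn): max(49, -50) = 49
N (Quinn): max(-31, 6) = 6
C (Tomas): min(50, 49, 6) = 6
G (Quinn): max(4, 23, -39) = 23
H (Quinn): max(19, 33, -22, 17) = 33
J (Quinn): max(-43, 11) = 11
K (Quinn): max(-24, -35, -42) = -24
B (Tomas): min(23, 33, 11, -24) = -24
Quinn prefers the higher value; C=6, B=-24. C is better since 6 > -24.

C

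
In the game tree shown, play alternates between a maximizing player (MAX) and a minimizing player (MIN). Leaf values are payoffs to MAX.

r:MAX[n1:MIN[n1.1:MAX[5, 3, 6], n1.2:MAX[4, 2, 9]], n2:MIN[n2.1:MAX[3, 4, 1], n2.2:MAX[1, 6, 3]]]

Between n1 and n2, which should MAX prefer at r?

n1.1 (MAX): max(5, 3, 6) = 6
n1.2 (MAX): max(4, 2, 9) = 9
n1 (MIN): min(6, 9) = 6
n2.1 (MAX): max(3, 4, 1) = 4
n2.2 (MAX): max(1, 6, 3) = 6
n2 (MIN): min(4, 6) = 4
MAX prefers the higher value; n1=6, n2=4. n1 is better since 6 > 4.

n1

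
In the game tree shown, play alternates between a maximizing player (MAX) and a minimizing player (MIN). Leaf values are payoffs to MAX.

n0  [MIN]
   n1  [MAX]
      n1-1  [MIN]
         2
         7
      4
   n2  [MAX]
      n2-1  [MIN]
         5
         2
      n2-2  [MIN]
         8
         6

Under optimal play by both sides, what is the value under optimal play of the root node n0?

4

n1-1 (MIN): min(2, 7) = 2
n1 (MAX): max(2, 4) = 4
n2-1 (MIN): min(5, 2) = 2
n2-2 (MIN): min(8, 6) = 6
n2 (MAX): max(2, 6) = 6
n0 (MIN): min(4, 6) = 4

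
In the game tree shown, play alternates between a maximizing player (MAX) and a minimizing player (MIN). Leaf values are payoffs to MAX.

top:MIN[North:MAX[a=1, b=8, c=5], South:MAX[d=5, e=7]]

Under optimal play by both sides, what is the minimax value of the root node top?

North (MAX): max(1, 8, 5) = 8
South (MAX): max(5, 7) = 7
top (MIN): min(8, 7) = 7

7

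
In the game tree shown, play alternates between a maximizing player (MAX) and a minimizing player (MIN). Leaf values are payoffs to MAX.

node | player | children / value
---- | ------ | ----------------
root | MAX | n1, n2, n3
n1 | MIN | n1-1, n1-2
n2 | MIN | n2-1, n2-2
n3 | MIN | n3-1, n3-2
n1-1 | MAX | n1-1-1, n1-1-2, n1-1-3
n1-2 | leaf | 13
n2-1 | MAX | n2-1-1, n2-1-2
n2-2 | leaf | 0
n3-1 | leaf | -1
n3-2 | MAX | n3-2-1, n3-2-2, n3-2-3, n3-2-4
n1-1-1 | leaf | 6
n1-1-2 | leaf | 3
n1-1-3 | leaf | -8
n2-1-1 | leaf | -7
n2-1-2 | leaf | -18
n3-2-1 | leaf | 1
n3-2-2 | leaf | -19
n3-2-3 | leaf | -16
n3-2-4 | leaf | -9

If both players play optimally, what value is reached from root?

6

n1-1 (MAX): max(6, 3, -8) = 6
n1 (MIN): min(6, 13) = 6
n2-1 (MAX): max(-7, -18) = -7
n2 (MIN): min(-7, 0) = -7
n3-2 (MAX): max(1, -19, -16, -9) = 1
n3 (MIN): min(-1, 1) = -1
root (MAX): max(6, -7, -1) = 6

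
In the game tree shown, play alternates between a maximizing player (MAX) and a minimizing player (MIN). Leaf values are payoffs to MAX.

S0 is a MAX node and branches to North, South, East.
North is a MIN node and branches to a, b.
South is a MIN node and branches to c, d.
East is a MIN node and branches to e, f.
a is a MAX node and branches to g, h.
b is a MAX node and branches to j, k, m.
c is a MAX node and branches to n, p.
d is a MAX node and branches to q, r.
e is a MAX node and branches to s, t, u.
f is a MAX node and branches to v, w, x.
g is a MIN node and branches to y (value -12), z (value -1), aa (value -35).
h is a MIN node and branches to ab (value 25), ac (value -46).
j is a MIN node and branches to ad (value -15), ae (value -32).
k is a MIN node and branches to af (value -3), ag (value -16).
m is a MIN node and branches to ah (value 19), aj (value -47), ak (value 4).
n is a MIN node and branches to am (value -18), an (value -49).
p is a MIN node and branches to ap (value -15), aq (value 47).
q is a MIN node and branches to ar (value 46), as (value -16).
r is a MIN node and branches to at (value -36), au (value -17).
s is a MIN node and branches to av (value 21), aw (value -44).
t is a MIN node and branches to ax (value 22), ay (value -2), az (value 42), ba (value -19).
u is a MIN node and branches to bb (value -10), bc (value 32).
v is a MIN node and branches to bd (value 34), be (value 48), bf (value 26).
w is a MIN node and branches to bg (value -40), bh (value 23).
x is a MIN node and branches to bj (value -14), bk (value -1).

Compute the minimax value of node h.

h (MIN): min(25, -46) = -46

-46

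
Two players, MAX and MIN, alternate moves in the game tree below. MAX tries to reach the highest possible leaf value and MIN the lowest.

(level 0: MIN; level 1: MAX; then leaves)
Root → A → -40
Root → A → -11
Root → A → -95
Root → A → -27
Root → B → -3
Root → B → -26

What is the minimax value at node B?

B (MAX): max(-3, -26) = -3

-3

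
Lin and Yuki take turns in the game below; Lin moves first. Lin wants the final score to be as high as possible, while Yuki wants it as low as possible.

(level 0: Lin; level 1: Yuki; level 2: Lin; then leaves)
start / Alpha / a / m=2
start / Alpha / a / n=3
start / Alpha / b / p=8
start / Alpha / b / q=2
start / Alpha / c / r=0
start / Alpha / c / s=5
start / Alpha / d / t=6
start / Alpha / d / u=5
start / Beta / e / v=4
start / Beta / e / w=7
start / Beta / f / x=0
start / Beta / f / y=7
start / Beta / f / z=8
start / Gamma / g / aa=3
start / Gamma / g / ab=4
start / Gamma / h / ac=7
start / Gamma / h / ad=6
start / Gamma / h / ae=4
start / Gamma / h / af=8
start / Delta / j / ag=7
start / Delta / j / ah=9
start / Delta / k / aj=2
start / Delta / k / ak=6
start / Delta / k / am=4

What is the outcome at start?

7

a (Lin): max(2, 3) = 3
b (Lin): max(8, 2) = 8
c (Lin): max(0, 5) = 5
d (Lin): max(6, 5) = 6
Alpha (Yuki): min(3, 8, 5, 6) = 3
e (Lin): max(4, 7) = 7
f (Lin): max(0, 7, 8) = 8
Beta (Yuki): min(7, 8) = 7
g (Lin): max(3, 4) = 4
h (Lin): max(7, 6, 4, 8) = 8
Gamma (Yuki): min(4, 8) = 4
j (Lin): max(7, 9) = 9
k (Lin): max(2, 6, 4) = 6
Delta (Yuki): min(9, 6) = 6
start (Lin): max(3, 7, 4, 6) = 7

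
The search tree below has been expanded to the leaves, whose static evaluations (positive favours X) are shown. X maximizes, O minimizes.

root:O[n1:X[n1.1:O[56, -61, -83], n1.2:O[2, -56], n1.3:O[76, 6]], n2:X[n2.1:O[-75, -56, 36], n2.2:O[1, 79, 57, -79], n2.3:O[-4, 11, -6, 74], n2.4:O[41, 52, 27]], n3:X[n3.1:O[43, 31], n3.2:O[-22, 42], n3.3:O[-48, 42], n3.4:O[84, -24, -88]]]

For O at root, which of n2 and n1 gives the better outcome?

n2.1 (O): min(-75, -56, 36) = -75
n2.2 (O): min(1, 79, 57, -79) = -79
n2.3 (O): min(-4, 11, -6, 74) = -6
n2.4 (O): min(41, 52, 27) = 27
n2 (X): max(-75, -79, -6, 27) = 27
n1.1 (O): min(56, -61, -83) = -83
n1.2 (O): min(2, -56) = -56
n1.3 (O): min(76, 6) = 6
n1 (X): max(-83, -56, 6) = 6
O prefers the lower value; n2=27, n1=6. n1 is better since 6 < 27.

n1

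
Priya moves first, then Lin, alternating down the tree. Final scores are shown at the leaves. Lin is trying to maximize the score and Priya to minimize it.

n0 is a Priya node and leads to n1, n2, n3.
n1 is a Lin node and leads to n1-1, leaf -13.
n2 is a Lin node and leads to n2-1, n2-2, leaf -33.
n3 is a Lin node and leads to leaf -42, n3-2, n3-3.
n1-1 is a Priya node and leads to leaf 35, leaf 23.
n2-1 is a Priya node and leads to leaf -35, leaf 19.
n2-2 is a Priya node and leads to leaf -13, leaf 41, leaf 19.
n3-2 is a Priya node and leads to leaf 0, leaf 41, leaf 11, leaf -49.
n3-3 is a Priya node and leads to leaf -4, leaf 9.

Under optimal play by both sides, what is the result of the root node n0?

-13

n1-1 (Priya): min(35, 23) = 23
n1 (Lin): max(23, -13) = 23
n2-1 (Priya): min(-35, 19) = -35
n2-2 (Priya): min(-13, 41, 19) = -13
n2 (Lin): max(-35, -13, -33) = -13
n3-2 (Priya): min(0, 41, 11, -49) = -49
n3-3 (Priya): min(-4, 9) = -4
n3 (Lin): max(-42, -49, -4) = -4
n0 (Priya): min(23, -13, -4) = -13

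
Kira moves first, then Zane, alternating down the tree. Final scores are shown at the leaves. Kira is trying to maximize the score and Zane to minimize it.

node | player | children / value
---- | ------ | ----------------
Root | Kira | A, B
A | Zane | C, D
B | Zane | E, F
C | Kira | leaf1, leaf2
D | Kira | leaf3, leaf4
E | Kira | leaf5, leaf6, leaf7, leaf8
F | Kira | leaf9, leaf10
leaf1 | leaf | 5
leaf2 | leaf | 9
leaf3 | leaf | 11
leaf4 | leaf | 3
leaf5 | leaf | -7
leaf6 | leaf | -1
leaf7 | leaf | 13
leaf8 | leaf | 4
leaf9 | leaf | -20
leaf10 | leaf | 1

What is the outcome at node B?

1

E (Kira): max(-7, -1, 13, 4) = 13
F (Kira): max(-20, 1) = 1
B (Zane): min(13, 1) = 1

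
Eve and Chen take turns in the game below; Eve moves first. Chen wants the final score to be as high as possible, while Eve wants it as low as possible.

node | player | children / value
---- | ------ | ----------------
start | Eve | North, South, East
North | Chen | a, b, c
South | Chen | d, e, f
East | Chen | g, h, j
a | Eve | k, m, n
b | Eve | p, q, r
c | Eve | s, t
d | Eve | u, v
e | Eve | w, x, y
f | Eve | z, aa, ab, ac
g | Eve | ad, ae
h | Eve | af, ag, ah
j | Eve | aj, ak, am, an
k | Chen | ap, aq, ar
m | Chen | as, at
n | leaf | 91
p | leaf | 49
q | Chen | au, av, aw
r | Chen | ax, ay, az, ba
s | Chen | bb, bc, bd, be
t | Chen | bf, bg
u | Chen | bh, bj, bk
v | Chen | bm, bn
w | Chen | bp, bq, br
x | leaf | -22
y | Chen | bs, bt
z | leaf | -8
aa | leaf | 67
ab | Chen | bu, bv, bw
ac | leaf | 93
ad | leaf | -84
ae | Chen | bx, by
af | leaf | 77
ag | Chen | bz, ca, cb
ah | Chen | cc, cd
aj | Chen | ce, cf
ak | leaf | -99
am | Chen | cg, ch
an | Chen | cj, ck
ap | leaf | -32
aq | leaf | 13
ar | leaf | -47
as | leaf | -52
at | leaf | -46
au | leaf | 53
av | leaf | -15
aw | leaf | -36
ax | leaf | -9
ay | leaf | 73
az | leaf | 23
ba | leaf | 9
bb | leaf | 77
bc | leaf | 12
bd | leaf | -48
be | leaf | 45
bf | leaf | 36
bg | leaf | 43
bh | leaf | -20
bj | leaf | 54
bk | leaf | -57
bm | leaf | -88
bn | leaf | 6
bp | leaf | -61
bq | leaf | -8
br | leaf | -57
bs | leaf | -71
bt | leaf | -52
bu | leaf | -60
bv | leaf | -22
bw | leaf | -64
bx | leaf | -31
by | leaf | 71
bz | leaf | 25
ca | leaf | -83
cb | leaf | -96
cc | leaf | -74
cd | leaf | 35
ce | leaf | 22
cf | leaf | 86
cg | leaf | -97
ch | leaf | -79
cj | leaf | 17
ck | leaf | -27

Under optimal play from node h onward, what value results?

25

ag (Chen): max(25, -83, -96) = 25
ah (Chen): max(-74, 35) = 35
h (Eve): min(77, 25, 35) = 25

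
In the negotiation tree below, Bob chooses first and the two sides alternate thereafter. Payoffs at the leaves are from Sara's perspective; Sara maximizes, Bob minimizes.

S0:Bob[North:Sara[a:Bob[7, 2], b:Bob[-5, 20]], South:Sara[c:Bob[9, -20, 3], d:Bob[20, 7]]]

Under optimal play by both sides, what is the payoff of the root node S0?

a (Bob): min(7, 2) = 2
b (Bob): min(-5, 20) = -5
North (Sara): max(2, -5) = 2
c (Bob): min(9, -20, 3) = -20
d (Bob): min(20, 7) = 7
South (Sara): max(-20, 7) = 7
S0 (Bob): min(2, 7) = 2

2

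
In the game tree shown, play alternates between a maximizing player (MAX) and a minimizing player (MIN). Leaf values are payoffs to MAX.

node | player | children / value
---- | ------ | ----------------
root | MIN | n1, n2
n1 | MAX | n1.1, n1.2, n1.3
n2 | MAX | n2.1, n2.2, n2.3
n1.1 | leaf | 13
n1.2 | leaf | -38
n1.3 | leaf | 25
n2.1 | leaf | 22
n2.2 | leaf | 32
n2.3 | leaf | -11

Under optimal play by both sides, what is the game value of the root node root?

n1 (MAX): max(13, -38, 25) = 25
n2 (MAX): max(22, 32, -11) = 32
root (MIN): min(25, 32) = 25

25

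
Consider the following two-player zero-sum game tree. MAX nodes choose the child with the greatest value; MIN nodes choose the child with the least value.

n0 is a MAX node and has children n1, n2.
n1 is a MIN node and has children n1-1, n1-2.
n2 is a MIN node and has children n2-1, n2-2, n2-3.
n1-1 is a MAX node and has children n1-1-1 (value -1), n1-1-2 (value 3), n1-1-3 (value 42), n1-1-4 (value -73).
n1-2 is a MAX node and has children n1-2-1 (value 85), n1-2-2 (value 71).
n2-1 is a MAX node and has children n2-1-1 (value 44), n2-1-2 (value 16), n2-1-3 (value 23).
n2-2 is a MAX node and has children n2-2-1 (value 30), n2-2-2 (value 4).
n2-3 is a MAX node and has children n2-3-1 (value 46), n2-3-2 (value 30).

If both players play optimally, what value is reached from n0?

n1-1 (MAX): max(-1, 3, 42, -73) = 42
n1-2 (MAX): max(85, 71) = 85
n1 (MIN): min(42, 85) = 42
n2-1 (MAX): max(44, 16, 23) = 44
n2-2 (MAX): max(30, 4) = 30
n2-3 (MAX): max(46, 30) = 46
n2 (MIN): min(44, 30, 46) = 30
n0 (MAX): max(42, 30) = 42

42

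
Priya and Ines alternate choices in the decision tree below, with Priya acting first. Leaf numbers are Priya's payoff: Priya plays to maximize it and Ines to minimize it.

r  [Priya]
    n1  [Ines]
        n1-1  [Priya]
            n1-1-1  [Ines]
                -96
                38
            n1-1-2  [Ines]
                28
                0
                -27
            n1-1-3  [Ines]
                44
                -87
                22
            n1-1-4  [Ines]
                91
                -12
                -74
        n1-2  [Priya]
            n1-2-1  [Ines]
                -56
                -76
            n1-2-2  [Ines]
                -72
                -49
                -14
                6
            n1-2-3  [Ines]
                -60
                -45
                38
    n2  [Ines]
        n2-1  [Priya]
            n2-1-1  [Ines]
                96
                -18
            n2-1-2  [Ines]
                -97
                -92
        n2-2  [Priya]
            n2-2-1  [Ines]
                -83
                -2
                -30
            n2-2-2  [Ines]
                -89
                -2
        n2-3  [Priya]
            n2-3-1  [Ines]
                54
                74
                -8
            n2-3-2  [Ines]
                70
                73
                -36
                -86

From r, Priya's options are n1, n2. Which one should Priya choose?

n1-1-1 (Ines): min(-96, 38) = -96
n1-1-2 (Ines): min(28, 0, -27) = -27
n1-1-3 (Ines): min(44, -87, 22) = -87
n1-1-4 (Ines): min(91, -12, -74) = -74
n1-1 (Priya): max(-96, -27, -87, -74) = -27
n1-2-1 (Ines): min(-56, -76) = -76
n1-2-2 (Ines): min(-72, -49, -14, 6) = -72
n1-2-3 (Ines): min(-60, -45, 38) = -60
n1-2 (Priya): max(-76, -72, -60) = -60
n1 (Ines): min(-27, -60) = -60
n2-1-1 (Ines): min(96, -18) = -18
n2-1-2 (Ines): min(-97, -92) = -97
n2-1 (Priya): max(-18, -97) = -18
n2-2-1 (Ines): min(-83, -2, -30) = -83
n2-2-2 (Ines): min(-89, -2) = -89
n2-2 (Priya): max(-83, -89) = -83
n2-3-1 (Ines): min(54, 74, -8) = -8
n2-3-2 (Ines): min(70, 73, -36, -86) = -86
n2-3 (Priya): max(-8, -86) = -8
n2 (Ines): min(-18, -83, -8) = -83
r (Priya): max(-60, -83) = -60
Priya at r wants the highest of {n1=-60, n2=-83}, so chooses n1.

n1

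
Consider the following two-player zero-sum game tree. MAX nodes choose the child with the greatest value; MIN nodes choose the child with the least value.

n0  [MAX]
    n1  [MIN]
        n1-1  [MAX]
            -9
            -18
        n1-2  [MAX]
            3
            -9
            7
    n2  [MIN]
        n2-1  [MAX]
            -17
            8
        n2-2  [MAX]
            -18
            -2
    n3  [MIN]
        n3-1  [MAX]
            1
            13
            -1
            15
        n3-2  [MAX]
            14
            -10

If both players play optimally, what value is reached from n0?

14

n1-1 (MAX): max(-9, -18) = -9
n1-2 (MAX): max(3, -9, 7) = 7
n1 (MIN): min(-9, 7) = -9
n2-1 (MAX): max(-17, 8) = 8
n2-2 (MAX): max(-18, -2) = -2
n2 (MIN): min(8, -2) = -2
n3-1 (MAX): max(1, 13, -1, 15) = 15
n3-2 (MAX): max(14, -10) = 14
n3 (MIN): min(15, 14) = 14
n0 (MAX): max(-9, -2, 14) = 14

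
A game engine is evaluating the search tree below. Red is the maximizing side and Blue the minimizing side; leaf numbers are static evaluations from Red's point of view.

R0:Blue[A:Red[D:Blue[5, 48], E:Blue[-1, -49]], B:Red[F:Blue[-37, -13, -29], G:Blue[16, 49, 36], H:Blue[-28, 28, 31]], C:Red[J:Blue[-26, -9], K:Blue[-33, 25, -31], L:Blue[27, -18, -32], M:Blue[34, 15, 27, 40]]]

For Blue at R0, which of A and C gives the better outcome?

A

D (Blue): min(5, 48) = 5
E (Blue): min(-1, -49) = -49
A (Red): max(5, -49) = 5
J (Blue): min(-26, -9) = -26
K (Blue): min(-33, 25, -31) = -33
L (Blue): min(27, -18, -32) = -32
M (Blue): min(34, 15, 27, 40) = 15
C (Red): max(-26, -33, -32, 15) = 15
Blue prefers the lower value; A=5, C=15. A is better since 5 < 15.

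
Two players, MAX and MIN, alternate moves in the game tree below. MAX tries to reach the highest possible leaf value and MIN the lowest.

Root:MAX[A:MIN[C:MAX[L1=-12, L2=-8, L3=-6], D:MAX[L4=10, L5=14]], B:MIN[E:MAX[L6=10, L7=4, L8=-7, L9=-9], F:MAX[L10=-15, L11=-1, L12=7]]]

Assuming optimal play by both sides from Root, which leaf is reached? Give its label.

C (MAX): max(-12, -8, -6) = -6
D (MAX): max(10, 14) = 14
A (MIN): min(-6, 14) = -6
E (MAX): max(10, 4, -7, -9) = 10
F (MAX): max(-15, -1, 7) = 7
B (MIN): min(10, 7) = 7
Root (MAX): max(-6, 7) = 7
At Root, MAX picks B (highest: 7).
At B, MIN picks F (lowest: 7).
At F, MAX picks L12 (highest: 7).
Terminal value 7.

L12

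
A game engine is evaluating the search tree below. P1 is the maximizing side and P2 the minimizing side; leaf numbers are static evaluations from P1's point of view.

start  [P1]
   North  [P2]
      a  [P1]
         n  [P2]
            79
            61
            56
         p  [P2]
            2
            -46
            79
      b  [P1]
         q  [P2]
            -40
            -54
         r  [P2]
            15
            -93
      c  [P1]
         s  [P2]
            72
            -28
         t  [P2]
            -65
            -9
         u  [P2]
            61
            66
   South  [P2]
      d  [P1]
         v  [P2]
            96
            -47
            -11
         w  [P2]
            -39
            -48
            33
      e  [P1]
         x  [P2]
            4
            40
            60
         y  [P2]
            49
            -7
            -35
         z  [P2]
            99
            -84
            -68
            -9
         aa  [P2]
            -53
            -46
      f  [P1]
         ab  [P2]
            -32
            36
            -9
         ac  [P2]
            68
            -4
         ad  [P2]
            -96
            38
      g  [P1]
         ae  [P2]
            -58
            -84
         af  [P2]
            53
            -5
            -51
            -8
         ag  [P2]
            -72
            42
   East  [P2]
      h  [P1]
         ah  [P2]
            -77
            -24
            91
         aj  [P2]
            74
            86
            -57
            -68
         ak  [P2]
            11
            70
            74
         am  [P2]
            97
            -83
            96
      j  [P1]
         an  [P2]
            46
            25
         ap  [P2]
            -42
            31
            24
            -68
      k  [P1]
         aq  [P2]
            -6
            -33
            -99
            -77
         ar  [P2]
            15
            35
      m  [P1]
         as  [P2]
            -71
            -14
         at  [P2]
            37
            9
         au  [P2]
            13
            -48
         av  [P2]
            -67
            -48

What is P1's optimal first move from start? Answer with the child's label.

East

n (P2): min(79, 61, 56) = 56
p (P2): min(2, -46, 79) = -46
a (P1): max(56, -46) = 56
q (P2): min(-40, -54) = -54
r (P2): min(15, -93) = -93
b (P1): max(-54, -93) = -54
s (P2): min(72, -28) = -28
t (P2): min(-65, -9) = -65
u (P2): min(61, 66) = 61
c (P1): max(-28, -65, 61) = 61
North (P2): min(56, -54, 61) = -54
v (P2): min(96, -47, -11) = -47
w (P2): min(-39, -48, 33) = -48
d (P1): max(-47, -48) = -47
x (P2): min(4, 40, 60) = 4
y (P2): min(49, -7, -35) = -35
z (P2): min(99, -84, -68, -9) = -84
aa (P2): min(-53, -46) = -53
e (P1): max(4, -35, -84, -53) = 4
ab (P2): min(-32, 36, -9) = -32
ac (P2): min(68, -4) = -4
ad (P2): min(-96, 38) = -96
f (P1): max(-32, -4, -96) = -4
ae (P2): min(-58, -84) = -84
af (P2): min(53, -5, -51, -8) = -51
ag (P2): min(-72, 42) = -72
g (P1): max(-84, -51, -72) = -51
South (P2): min(-47, 4, -4, -51) = -51
ah (P2): min(-77, -24, 91) = -77
aj (P2): min(74, 86, -57, -68) = -68
ak (P2): min(11, 70, 74) = 11
am (P2): min(97, -83, 96) = -83
h (P1): max(-77, -68, 11, -83) = 11
an (P2): min(46, 25) = 25
ap (P2): min(-42, 31, 24, -68) = -68
j (P1): max(25, -68) = 25
aq (P2): min(-6, -33, -99, -77) = -99
ar (P2): min(15, 35) = 15
k (P1): max(-99, 15) = 15
as (P2): min(-71, -14) = -71
at (P2): min(37, 9) = 9
au (P2): min(13, -48) = -48
av (P2): min(-67, -48) = -67
m (P1): max(-71, 9, -48, -67) = 9
East (P2): min(11, 25, 15, 9) = 9
start (P1): max(-54, -51, 9) = 9
P1 at start wants the highest of {North=-54, South=-51, East=9}, so chooses East.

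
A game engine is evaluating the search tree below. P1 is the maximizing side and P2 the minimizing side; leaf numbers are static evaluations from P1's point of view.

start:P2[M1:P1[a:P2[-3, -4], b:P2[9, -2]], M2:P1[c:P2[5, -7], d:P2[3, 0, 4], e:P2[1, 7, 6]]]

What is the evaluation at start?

-2

a (P2): min(-3, -4) = -4
b (P2): min(9, -2) = -2
M1 (P1): max(-4, -2) = -2
c (P2): min(5, -7) = -7
d (P2): min(3, 0, 4) = 0
e (P2): min(1, 7, 6) = 1
M2 (P1): max(-7, 0, 1) = 1
start (P2): min(-2, 1) = -2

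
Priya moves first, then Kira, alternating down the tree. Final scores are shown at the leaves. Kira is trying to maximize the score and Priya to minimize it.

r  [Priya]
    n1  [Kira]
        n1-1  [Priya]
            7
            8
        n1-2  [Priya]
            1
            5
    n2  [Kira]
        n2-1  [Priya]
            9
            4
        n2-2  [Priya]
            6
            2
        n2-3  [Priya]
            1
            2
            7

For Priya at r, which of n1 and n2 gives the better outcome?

n1-1 (Priya): min(7, 8) = 7
n1-2 (Priya): min(1, 5) = 1
n1 (Kira): max(7, 1) = 7
n2-1 (Priya): min(9, 4) = 4
n2-2 (Priya): min(6, 2) = 2
n2-3 (Priya): min(1, 2, 7) = 1
n2 (Kira): max(4, 2, 1) = 4
Priya prefers the lower value; n1=7, n2=4. n2 is better since 4 < 7.

n2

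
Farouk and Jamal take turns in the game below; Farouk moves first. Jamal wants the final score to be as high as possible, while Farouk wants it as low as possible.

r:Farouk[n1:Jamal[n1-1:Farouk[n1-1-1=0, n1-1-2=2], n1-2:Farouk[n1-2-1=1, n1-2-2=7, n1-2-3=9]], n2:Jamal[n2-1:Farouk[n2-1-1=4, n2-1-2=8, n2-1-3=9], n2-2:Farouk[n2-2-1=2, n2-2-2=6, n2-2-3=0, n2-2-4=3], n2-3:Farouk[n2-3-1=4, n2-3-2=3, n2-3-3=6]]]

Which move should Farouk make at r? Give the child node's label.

n1

n1-1 (Farouk): min(0, 2) = 0
n1-2 (Farouk): min(1, 7, 9) = 1
n1 (Jamal): max(0, 1) = 1
n2-1 (Farouk): min(4, 8, 9) = 4
n2-2 (Farouk): min(2, 6, 0, 3) = 0
n2-3 (Farouk): min(4, 3, 6) = 3
n2 (Jamal): max(4, 0, 3) = 4
r (Farouk): min(1, 4) = 1
Farouk at r wants the lowest of {n1=1, n2=4}, so chooses n1.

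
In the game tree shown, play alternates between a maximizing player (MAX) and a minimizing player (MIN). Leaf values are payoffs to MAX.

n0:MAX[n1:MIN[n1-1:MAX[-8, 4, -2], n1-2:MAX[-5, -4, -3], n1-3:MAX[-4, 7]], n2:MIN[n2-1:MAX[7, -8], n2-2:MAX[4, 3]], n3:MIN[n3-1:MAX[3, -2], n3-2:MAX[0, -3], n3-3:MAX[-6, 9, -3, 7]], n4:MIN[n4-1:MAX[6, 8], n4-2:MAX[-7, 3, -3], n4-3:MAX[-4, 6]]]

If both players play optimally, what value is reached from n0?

n1-1 (MAX): max(-8, 4, -2) = 4
n1-2 (MAX): max(-5, -4, -3) = -3
n1-3 (MAX): max(-4, 7) = 7
n1 (MIN): min(4, -3, 7) = -3
n2-1 (MAX): max(7, -8) = 7
n2-2 (MAX): max(4, 3) = 4
n2 (MIN): min(7, 4) = 4
n3-1 (MAX): max(3, -2) = 3
n3-2 (MAX): max(0, -3) = 0
n3-3 (MAX): max(-6, 9, -3, 7) = 9
n3 (MIN): min(3, 0, 9) = 0
n4-1 (MAX): max(6, 8) = 8
n4-2 (MAX): max(-7, 3, -3) = 3
n4-3 (MAX): max(-4, 6) = 6
n4 (MIN): min(8, 3, 6) = 3
n0 (MAX): max(-3, 4, 0, 3) = 4

4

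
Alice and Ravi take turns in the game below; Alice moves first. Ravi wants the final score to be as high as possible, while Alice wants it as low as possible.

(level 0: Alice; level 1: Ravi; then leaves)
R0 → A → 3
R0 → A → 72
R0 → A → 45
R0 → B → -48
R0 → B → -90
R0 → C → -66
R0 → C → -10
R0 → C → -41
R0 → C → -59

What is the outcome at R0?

A (Ravi): max(3, 72, 45) = 72
B (Ravi): max(-48, -90) = -48
C (Ravi): max(-66, -10, -41, -59) = -10
R0 (Alice): min(72, -48, -10) = -48

-48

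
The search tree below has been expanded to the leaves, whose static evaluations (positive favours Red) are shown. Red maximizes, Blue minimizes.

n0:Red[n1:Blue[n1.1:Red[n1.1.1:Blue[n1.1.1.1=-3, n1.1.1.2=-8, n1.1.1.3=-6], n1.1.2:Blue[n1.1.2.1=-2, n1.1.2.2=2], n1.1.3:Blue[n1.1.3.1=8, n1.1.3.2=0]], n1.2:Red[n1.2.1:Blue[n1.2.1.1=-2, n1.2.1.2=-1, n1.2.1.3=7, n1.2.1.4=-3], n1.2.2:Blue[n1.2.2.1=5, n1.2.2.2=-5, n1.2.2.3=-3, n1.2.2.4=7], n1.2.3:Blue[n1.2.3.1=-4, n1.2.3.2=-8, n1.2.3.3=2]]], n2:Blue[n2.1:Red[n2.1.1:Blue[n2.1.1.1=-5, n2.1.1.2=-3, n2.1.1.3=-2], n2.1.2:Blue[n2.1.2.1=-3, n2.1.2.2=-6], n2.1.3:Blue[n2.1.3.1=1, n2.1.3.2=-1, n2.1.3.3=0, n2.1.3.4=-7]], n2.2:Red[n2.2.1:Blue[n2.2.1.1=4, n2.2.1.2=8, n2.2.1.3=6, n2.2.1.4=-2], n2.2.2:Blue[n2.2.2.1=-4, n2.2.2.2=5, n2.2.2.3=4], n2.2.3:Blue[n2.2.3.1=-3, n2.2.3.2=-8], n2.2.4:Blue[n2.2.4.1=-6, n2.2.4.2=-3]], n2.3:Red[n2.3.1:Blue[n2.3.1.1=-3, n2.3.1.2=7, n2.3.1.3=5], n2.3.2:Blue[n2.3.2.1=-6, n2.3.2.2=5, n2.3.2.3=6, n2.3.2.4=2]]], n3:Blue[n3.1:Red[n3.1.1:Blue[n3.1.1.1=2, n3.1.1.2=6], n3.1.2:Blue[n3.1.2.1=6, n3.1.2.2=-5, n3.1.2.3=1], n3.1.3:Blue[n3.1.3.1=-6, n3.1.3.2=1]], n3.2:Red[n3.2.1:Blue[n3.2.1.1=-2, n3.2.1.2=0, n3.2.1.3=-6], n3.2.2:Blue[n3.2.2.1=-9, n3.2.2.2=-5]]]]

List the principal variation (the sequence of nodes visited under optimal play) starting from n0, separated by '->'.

n0 -> n1 -> n1.2 -> n1.2.1 -> n1.2.1.4

n1.1.1 (Blue): min(-3, -8, -6) = -8
n1.1.2 (Blue): min(-2, 2) = -2
n1.1.3 (Blue): min(8, 0) = 0
n1.1 (Red): max(-8, -2, 0) = 0
n1.2.1 (Blue): min(-2, -1, 7, -3) = -3
n1.2.2 (Blue): min(5, -5, -3, 7) = -5
n1.2.3 (Blue): min(-4, -8, 2) = -8
n1.2 (Red): max(-3, -5, -8) = -3
n1 (Blue): min(0, -3) = -3
n2.1.1 (Blue): min(-5, -3, -2) = -5
n2.1.2 (Blue): min(-3, -6) = -6
n2.1.3 (Blue): min(1, -1, 0, -7) = -7
n2.1 (Red): max(-5, -6, -7) = -5
n2.2.1 (Blue): min(4, 8, 6, -2) = -2
n2.2.2 (Blue): min(-4, 5, 4) = -4
n2.2.3 (Blue): min(-3, -8) = -8
n2.2.4 (Blue): min(-6, -3) = -6
n2.2 (Red): max(-2, -4, -8, -6) = -2
n2.3.1 (Blue): min(-3, 7, 5) = -3
n2.3.2 (Blue): min(-6, 5, 6, 2) = -6
n2.3 (Red): max(-3, -6) = -3
n2 (Blue): min(-5, -2, -3) = -5
n3.1.1 (Blue): min(2, 6) = 2
n3.1.2 (Blue): min(6, -5, 1) = -5
n3.1.3 (Blue): min(-6, 1) = -6
n3.1 (Red): max(2, -5, -6) = 2
n3.2.1 (Blue): min(-2, 0, -6) = -6
n3.2.2 (Blue): min(-9, -5) = -9
n3.2 (Red): max(-6, -9) = -6
n3 (Blue): min(2, -6) = -6
n0 (Red): max(-3, -5, -6) = -3
At n0, Red picks n1 (highest: -3).
At n1, Blue picks n1.2 (lowest: -3).
At n1.2, Red picks n1.2.1 (highest: -3).
At n1.2.1, Blue picks n1.2.1.4 (lowest: -3).
Terminal value -3.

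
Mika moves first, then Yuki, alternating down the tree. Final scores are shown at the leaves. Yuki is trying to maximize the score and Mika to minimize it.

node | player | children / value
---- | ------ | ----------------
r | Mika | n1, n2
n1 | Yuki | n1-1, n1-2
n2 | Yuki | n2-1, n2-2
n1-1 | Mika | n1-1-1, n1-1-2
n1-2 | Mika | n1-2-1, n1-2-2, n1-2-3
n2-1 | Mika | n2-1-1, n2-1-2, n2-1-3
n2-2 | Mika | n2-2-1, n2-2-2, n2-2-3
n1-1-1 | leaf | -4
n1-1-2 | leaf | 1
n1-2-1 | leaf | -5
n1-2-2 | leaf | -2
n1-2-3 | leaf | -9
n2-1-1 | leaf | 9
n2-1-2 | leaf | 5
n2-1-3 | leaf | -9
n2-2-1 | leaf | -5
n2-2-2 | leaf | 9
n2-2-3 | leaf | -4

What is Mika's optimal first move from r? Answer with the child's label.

n2

n1-1 (Mika): min(-4, 1) = -4
n1-2 (Mika): min(-5, -2, -9) = -9
n1 (Yuki): max(-4, -9) = -4
n2-1 (Mika): min(9, 5, -9) = -9
n2-2 (Mika): min(-5, 9, -4) = -5
n2 (Yuki): max(-9, -5) = -5
r (Mika): min(-4, -5) = -5
Mika at r wants the lowest of {n1=-4, n2=-5}, so chooses n2.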